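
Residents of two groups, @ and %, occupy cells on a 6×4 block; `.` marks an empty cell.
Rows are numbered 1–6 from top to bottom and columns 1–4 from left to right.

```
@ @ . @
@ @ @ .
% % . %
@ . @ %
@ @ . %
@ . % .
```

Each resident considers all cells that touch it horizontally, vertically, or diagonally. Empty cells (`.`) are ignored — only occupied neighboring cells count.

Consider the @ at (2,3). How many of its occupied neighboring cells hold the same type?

3

Occupied neighbors of (2,3): (1,2)=@, (1,4)=@, (2,2)=@, (3,2)=%, (3,4)=%.
Same type (@): 3 of 5.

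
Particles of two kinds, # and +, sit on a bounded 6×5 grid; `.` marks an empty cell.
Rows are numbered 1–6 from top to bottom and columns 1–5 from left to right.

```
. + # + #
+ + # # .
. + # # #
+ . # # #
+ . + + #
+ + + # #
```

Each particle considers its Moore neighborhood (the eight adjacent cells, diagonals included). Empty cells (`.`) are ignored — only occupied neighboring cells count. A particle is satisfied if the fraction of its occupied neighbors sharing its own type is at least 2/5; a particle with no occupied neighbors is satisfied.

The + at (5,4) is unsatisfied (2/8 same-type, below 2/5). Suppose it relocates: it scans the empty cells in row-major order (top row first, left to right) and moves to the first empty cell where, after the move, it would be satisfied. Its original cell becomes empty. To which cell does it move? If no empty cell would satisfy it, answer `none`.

(1,1)

Vacating (5,4). Empty cells in order:
  (1,1): 3/3 same-type → satisfied — stop here.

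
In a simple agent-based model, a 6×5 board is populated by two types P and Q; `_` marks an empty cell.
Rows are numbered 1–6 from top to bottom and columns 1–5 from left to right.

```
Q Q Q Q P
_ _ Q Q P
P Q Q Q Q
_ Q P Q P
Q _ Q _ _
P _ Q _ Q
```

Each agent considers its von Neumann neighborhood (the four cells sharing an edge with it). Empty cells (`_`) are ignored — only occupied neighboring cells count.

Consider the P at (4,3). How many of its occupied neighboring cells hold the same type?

0

Occupied neighbors of (4,3): (3,3)=Q, (5,3)=Q, (4,2)=Q, (4,4)=Q.
Same type (P): 0 of 4.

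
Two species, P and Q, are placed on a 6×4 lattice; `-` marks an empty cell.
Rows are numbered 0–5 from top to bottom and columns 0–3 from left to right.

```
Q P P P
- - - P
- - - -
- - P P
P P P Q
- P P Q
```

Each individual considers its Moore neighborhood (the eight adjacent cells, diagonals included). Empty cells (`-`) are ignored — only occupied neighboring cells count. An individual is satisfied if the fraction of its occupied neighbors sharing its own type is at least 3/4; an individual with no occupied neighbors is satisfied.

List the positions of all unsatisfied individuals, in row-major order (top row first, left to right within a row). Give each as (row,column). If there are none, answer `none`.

(0,0), (0,1), (3,3), (4,2), (4,3), (5,2), (5,3)

(0,0)Q 0/1 not
(0,1)P 1/2 not
(0,2)P 3/3 satisfied
(0,3)P 2/2 satisfied
(1,3)P 2/2 satisfied
(3,2)P 3/4 satisfied
(3,3)P 2/3 not
(4,0)P 2/2 satisfied
(4,1)P 5/5 satisfied
(4,2)P 5/7 not
(4,3)Q 1/5 not
(5,1)P 4/4 satisfied
(5,2)P 3/5 not
(5,3)Q 1/3 not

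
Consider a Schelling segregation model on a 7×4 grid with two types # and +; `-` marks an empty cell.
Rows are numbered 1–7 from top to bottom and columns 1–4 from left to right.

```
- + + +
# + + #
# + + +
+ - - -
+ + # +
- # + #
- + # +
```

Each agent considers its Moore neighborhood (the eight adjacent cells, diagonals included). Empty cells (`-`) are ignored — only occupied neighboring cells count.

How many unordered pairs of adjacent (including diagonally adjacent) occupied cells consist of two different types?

Scan each occupied cell's neighbors to the right and below (and the two forward diagonals) so each pair is counted once.
From row 1: 3 unlike of 10 pairs (running 3/10).
From row 2: 6 unlike of 13 pairs (running 9/23).
From row 3: 2 unlike of 5 pairs (running 11/28).
From row 4: 0 unlike of 2 pairs (running 11/30).
From row 5: 6 unlike of 11 pairs (running 17/41).
From row 6: 5 unlike of 9 pairs (running 22/50).
From row 7: 2 unlike of 2 pairs (running 24/52).
Total adjacent occupied pairs: 52; unlike-type pairs: 24.

24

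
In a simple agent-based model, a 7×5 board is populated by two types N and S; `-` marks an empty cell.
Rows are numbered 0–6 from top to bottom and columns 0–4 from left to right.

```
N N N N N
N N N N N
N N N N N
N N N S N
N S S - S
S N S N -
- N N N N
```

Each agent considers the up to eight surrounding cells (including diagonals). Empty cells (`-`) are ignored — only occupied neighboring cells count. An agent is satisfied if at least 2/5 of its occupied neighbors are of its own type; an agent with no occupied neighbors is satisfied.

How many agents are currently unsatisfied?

5

Row 0: (0,0)N 3/3 satisfied · (0,1)N 5/5 satisfied · (0,2)N 5/5 satisfied · (0,3)N 5/5 satisfied · (0,4)N 3/3 satisfied
Row 1: (1,0)N 5/5 satisfied · (1,1)N 8/8 satisfied · (1,2)N 8/8 satisfied · (1,3)N 8/8 satisfied · (1,4)N 5/5 satisfied
Row 2: (2,0)N 5/5 satisfied · (2,1)N 8/8 satisfied · (2,2)N 7/8 satisfied · (2,3)N 7/8 satisfied · (2,4)N 4/5 satisfied
Row 3: (3,0)N 4/5 satisfied · (3,1)N 6/8 satisfied · (3,2)N 4/7 satisfied · (3,3)S 2/7 not · (3,4)N 2/4 satisfied
Row 4: (4,0)N 3/5 satisfied · (4,1)S 3/8 not · (4,2)S 3/7 satisfied · (4,4)S 1/3 not
Row 5: (5,0)S 1/4 not · (5,1)N 3/7 satisfied · (5,2)S 2/7 not · (5,3)N 3/6 satisfied
Row 6: (6,1)N 2/4 satisfied · (6,2)N 4/5 satisfied · (6,3)N 3/4 satisfied · (6,4)N 2/2 satisfied
Unsatisfied: (3,3), (4,1), (4,4), (5,0), (5,2) — 5 in total.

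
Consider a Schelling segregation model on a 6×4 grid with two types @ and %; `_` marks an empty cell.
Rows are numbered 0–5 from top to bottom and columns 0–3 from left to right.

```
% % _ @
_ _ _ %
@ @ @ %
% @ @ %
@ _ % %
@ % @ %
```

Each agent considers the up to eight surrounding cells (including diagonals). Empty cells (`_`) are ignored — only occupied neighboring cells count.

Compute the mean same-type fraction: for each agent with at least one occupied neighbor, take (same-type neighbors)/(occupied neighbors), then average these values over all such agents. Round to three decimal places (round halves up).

(0,0)% 1/1
(0,1)% 1/1
(0,3)@ 0/1
(1,3)% 1/3
(2,0)@ 2/3
(2,1)@ 4/5
(2,2)@ 3/6
(2,3)% 2/4
(3,0)% 0/4
(3,1)@ 5/7
(3,2)@ 3/7
(3,3)% 3/5
(4,0)@ 2/4
(4,2)% 4/7
(4,3)% 3/5
(5,0)@ 1/2
(5,1)% 1/4
(5,2)@ 0/4
(5,3)% 2/3
Sum over 19 agents: 1/1 + 1/1 + 0/1 + 1/3 + 2/3 + 4/5 + 3/6 + 2/4 + 0/4 + 5/7 + 3/7 + 3/5 + 2/4 + 4/7 + 3/5 + 1/2 + 1/4 + 0/4 + 2/3 = 809/84; mean = 809/84 ÷ 19 = 809/1596 = 0.506892… → 0.507.

0.507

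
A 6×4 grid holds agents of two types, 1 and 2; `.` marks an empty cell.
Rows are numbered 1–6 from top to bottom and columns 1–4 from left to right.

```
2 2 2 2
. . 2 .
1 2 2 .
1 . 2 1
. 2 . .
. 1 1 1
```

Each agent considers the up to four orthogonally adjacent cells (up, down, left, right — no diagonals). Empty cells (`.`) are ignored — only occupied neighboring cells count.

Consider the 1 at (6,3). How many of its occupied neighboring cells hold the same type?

Occupied neighbors of (6,3): (6,2)=1, (6,4)=1.
Same type (1): 2 of 2.

2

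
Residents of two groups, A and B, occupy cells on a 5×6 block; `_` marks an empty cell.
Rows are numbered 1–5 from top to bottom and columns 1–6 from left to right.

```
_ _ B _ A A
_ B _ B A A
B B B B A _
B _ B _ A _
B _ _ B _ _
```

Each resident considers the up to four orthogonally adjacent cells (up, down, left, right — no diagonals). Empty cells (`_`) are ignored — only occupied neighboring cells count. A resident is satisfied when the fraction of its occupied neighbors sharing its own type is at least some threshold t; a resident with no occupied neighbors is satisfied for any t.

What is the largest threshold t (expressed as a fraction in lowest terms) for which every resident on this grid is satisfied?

(1,3)B — no occupied neighbors
(1,5)A 2/2
(1,6)A 2/2
(2,2)B 1/1
(2,4)B 1/2
(2,5)A 3/4
(2,6)A 2/2
(3,1)B 2/2
(3,2)B 3/3
(3,3)B 3/3
(3,4)B 2/3
(3,5)A 2/3
(4,1)B 2/2
(4,3)B 1/1
(4,5)A 1/1
(5,1)B 1/1
(5,4)B — no occupied neighbors
The smallest same-type fraction is 1/2 at (2,4), which reduces to 1/2. Any threshold above that leaves this resident unsatisfied.

1/2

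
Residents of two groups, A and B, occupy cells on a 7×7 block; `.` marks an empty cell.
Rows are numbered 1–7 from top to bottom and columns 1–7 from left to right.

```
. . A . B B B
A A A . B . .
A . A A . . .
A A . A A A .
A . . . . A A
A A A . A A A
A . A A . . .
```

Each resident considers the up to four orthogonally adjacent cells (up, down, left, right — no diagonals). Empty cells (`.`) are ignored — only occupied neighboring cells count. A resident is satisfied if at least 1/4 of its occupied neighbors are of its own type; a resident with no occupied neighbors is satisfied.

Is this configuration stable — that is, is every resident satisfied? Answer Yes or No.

Yes

(1,3)A 1/1 satisfied
(1,5)B 2/2 satisfied
(1,6)B 2/2 satisfied
(1,7)B 1/1 satisfied
(2,1)A 2/2 satisfied
(2,2)A 2/2 satisfied
(2,3)A 3/3 satisfied
(2,5)B 1/1 satisfied
(3,1)A 2/2 satisfied
(3,3)A 2/2 satisfied
(3,4)A 2/2 satisfied
(4,1)A 3/3 satisfied
(4,2)A 1/1 satisfied
(4,4)A 2/2 satisfied
(4,5)A 2/2 satisfied
(4,6)A 2/2 satisfied
(5,1)A 2/2 satisfied
(5,6)A 3/3 satisfied
(5,7)A 2/2 satisfied
(6,1)A 3/3 satisfied
(6,2)A 2/2 satisfied
(6,3)A 2/2 satisfied
(6,5)A 1/1 satisfied
(6,6)A 3/3 satisfied
(6,7)A 2/2 satisfied
(7,1)A 1/1 satisfied
(7,3)A 2/2 satisfied
(7,4)A 1/1 satisfied
All meet the threshold, so the configuration is stable.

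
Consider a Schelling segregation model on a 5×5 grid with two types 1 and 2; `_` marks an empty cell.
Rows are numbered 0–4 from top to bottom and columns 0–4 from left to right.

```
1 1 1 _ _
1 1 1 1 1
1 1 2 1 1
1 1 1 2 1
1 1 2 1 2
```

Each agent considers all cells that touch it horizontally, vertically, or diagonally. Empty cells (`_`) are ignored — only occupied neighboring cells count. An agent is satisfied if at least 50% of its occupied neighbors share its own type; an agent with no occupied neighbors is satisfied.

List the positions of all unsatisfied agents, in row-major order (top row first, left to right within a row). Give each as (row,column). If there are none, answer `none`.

(0,0)1 3/3 ok
(0,1)1 5/5 ok
(0,2)1 4/4 ok
(1,0)1 5/5 ok
(1,1)1 7/8 ok
(1,2)1 6/7 ok
(1,3)1 5/6 ok
(1,4)1 3/3 ok
(2,0)1 5/5 ok
(2,1)1 7/8 ok
(2,2)2 1/8 unhappy
(2,3)1 6/8 ok
(2,4)1 4/5 ok
(3,0)1 5/5 ok
(3,1)1 6/8 ok
(3,2)1 5/8 ok
(3,3)2 3/8 unhappy
(3,4)1 3/5 ok
(4,0)1 3/3 ok
(4,1)1 4/5 ok
(4,2)2 1/5 unhappy
(4,3)1 2/5 unhappy
(4,4)2 1/3 unhappy

(2,2), (3,3), (4,2), (4,3), (4,4)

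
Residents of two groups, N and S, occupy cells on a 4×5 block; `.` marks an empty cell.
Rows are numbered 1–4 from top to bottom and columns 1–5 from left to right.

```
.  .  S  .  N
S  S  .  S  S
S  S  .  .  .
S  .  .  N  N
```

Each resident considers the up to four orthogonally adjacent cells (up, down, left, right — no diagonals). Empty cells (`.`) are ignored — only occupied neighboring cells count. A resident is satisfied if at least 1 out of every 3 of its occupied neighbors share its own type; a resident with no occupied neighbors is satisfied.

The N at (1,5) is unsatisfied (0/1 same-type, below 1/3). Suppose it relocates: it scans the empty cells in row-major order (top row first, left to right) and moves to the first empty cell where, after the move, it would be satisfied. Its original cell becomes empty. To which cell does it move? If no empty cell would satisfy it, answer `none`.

(3,4)

Vacating (1,5). Empty cells in order:
  (1,1): 0/1 same-type → still unsatisfied.
  (1,2): 0/2 same-type → still unsatisfied.
  (1,4): 0/2 same-type → still unsatisfied.
  (2,3): 0/3 same-type → still unsatisfied.
  (3,3): 0/1 same-type → still unsatisfied.
  (3,4): 1/2 same-type → satisfied — stop here.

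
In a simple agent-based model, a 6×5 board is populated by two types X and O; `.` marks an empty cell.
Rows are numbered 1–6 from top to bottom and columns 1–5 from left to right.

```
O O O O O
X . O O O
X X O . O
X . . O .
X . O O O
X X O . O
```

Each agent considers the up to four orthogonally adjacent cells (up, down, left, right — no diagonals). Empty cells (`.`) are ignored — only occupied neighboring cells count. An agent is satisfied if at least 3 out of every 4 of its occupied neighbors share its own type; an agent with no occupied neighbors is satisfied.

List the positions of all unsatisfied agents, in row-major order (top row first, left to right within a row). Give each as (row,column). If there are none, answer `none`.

(1,1)O 1/2 not
(1,2)O 2/2 satisfied
(1,3)O 3/3 satisfied
(1,4)O 3/3 satisfied
(1,5)O 2/2 satisfied
(2,1)X 1/2 not
(2,3)O 3/3 satisfied
(2,4)O 3/3 satisfied
(2,5)O 3/3 satisfied
(3,1)X 3/3 satisfied
(3,2)X 1/2 not
(3,3)O 1/2 not
(3,5)O 1/1 satisfied
(4,1)X 2/2 satisfied
(4,4)O 1/1 satisfied
(5,1)X 2/2 satisfied
(5,3)O 2/2 satisfied
(5,4)O 3/3 satisfied
(5,5)O 2/2 satisfied
(6,1)X 2/2 satisfied
(6,2)X 1/2 not
(6,3)O 1/2 not
(6,5)O 1/1 satisfied

(1,1), (2,1), (3,2), (3,3), (6,2), (6,3)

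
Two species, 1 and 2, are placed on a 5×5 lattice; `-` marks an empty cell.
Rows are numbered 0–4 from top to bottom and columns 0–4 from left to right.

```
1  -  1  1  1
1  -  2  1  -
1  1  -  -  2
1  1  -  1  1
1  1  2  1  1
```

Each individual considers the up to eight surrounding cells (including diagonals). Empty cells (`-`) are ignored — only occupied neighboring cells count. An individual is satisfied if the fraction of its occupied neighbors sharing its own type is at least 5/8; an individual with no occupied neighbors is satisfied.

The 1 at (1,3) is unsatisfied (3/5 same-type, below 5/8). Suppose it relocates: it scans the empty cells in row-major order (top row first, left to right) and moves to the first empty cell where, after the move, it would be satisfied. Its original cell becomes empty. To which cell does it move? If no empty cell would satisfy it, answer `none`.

(0,1)

Vacating (1,3). Empty cells in order:
  (0,1): 3/4 same-type → satisfied — stop here.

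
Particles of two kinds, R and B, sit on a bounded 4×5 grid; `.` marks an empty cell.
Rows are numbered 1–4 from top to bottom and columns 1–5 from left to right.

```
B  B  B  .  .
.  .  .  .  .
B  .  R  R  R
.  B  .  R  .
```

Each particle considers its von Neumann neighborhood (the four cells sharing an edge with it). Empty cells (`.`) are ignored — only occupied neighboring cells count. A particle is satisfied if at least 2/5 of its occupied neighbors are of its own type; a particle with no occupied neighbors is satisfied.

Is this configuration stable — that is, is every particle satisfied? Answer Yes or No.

(1,1)B 1/1 ok
(1,2)B 2/2 ok
(1,3)B 1/1 ok
(3,1)B 0/0 ok
(3,3)R 1/1 ok
(3,4)R 3/3 ok
(3,5)R 1/1 ok
(4,2)B 0/0 ok
(4,4)R 1/1 ok
All meet the threshold, so the configuration is stable.

Yes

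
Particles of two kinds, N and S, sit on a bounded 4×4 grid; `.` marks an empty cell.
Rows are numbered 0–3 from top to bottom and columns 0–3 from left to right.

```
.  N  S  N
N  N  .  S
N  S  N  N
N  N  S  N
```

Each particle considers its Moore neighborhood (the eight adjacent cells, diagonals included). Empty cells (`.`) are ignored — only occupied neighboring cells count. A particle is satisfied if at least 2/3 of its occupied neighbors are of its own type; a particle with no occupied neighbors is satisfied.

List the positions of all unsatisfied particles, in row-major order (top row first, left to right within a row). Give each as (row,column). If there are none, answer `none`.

(0,2), (0,3), (1,3), (2,1), (2,2), (2,3), (3,1), (3,2)

Row 0: (0,1)N 2/3 ok · (0,2)S 1/4 unhappy · (0,3)N 0/2 unhappy
Row 1: (1,0)N 3/4 ok · (1,1)N 4/6 ok · (1,3)S 1/4 unhappy
Row 2: (2,0)N 4/5 ok · (2,1)S 1/7 unhappy · (2,2)N 4/7 unhappy · (2,3)N 2/4 unhappy
Row 3: (3,0)N 2/3 ok · (3,1)N 3/5 unhappy · (3,2)S 1/5 unhappy · (3,3)N 2/3 ok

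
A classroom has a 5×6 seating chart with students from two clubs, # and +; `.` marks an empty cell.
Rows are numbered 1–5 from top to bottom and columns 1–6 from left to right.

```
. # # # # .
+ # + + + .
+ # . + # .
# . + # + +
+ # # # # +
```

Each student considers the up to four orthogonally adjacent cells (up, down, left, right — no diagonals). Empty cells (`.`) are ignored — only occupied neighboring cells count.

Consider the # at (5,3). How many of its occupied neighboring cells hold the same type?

Occupied neighbors of (5,3): (4,3)=+, (5,2)=#, (5,4)=#.
Same type (#): 2 of 3.

2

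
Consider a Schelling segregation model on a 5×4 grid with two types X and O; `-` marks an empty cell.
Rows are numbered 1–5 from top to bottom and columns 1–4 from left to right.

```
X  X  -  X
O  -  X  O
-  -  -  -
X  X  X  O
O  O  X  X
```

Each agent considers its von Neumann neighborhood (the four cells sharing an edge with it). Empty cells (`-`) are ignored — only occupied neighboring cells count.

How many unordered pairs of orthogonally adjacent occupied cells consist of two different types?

8

Scan each occupied cell's neighbors to the right and below so each pair is counted once.
Row 1: X(1,1)–X(1,2)= X(1,1)–O(2,1)≠ X(1,4)–O(2,4)≠  → 2/3 unlike.
Row 2: X(2,3)–O(2,4)≠  → 1/1 unlike.
Row 4: X(4,1)–X(4,2)= X(4,1)–O(5,1)≠ X(4,2)–X(4,3)= X(4,2)–O(5,2)≠ X(4,3)–O(4,4)≠ X(4,3)–X(5,3)= O(4,4)–X(5,4)≠  → 4/7 unlike.
Row 5: O(5,1)–O(5,2)= O(5,2)–X(5,3)≠ X(5,3)–X(5,4)=  → 1/3 unlike.
Total adjacent occupied pairs: 14; unlike-type pairs: 8.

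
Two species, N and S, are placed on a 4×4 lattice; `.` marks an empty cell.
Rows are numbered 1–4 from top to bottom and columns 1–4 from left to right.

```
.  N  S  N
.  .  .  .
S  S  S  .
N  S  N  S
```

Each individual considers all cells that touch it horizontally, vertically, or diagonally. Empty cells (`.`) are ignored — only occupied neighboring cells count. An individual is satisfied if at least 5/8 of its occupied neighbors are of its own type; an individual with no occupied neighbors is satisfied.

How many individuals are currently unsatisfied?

Row 1: (1,2)N 0/1 unhappy · (1,3)S 0/2 unhappy · (1,4)N 0/1 unhappy
Row 3: (3,1)S 2/3 ok · (3,2)S 3/5 unhappy · (3,3)S 3/4 ok
Row 4: (4,1)N 0/3 unhappy · (4,2)S 3/5 unhappy · (4,3)N 0/4 unhappy · (4,4)S 1/2 unhappy
Unsatisfied: (1,2), (1,3), (1,4), (3,2), (4,1), (4,2), (4,3), (4,4) — 8 in total.

8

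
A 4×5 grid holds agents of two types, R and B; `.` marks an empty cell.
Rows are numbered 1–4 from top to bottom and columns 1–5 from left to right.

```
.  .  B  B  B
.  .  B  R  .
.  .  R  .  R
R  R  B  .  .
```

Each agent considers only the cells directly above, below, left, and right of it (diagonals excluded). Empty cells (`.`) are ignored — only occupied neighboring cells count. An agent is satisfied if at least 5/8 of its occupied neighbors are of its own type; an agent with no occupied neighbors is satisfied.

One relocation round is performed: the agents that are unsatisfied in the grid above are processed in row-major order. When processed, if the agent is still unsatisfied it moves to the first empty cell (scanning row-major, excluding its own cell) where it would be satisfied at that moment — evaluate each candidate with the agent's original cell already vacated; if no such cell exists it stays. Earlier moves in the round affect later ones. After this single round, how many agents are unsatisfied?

Initially unsatisfied (in order): (2,3), (2,4), (3,3), (4,2), (4,3).
  (2,3) → (1,1).
  (2,4) → (2,2).
  (3,3) → (3,1).
  (4,2) → (2,1).
  (4,3): now satisfied by earlier moves; stays.
Resulting grid:
B . B B B
R R . . .
R . . . R
R . B . .
Unsatisfied now: (1,1).

1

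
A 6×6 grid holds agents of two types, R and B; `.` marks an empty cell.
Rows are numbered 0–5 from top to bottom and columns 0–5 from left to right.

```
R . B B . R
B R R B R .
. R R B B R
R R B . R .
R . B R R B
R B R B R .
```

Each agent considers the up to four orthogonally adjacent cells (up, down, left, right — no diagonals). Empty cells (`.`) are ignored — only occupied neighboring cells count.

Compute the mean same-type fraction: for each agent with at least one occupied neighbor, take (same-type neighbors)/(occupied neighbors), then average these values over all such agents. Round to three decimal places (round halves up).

0.426

(0,0)R 0/1
(0,2)B 1/2
(0,3)B 2/2
(0,5)R — no occupied neighbors
(1,0)B 0/2
(1,1)R 2/3
(1,2)R 2/4
(1,3)B 2/4
(1,4)R 0/2
(2,1)R 3/3
(2,2)R 2/4
(2,3)B 2/3
(2,4)B 1/4
(2,5)R 0/1
(3,0)R 2/2
(3,1)R 2/3
(3,2)B 1/3
(3,4)R 1/2
(4,0)R 2/2
(4,2)B 1/3
(4,3)R 1/3
(4,4)R 3/4
(4,5)B 0/1
(5,0)R 1/2
(5,1)B 0/2
(5,2)R 0/3
(5,3)B 0/3
(5,4)R 1/2
Sum over 27 agents: 0/1 + 1/2 + 2/2 + 0/2 + 2/3 + 2/4 + 2/4 + 0/2 + 3/3 + 2/4 + 2/3 + 1/4 + 0/1 + 2/2 + 2/3 + 1/3 + 1/2 + 2/2 + 1/3 + 1/3 + 3/4 + 0/1 + 1/2 + 0/2 + 0/3 + 0/3 + 1/2 = 23/2; mean = 23/2 ÷ 27 = 23/54 = 0.425925… → 0.426.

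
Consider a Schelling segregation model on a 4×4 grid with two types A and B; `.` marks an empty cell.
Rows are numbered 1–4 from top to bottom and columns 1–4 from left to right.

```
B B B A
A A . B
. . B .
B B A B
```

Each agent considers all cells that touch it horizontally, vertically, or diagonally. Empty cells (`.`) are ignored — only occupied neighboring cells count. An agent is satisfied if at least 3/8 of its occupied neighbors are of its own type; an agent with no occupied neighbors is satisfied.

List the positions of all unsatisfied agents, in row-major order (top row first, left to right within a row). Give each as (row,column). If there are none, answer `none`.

(1,1)B 1/3 ✗
(1,2)B 2/4 ✓
(1,3)B 2/4 ✓
(1,4)A 0/2 ✗
(2,1)A 1/3 ✗
(2,2)A 1/5 ✗
(2,4)B 2/3 ✓
(3,3)B 3/5 ✓
(4,1)B 1/1 ✓
(4,2)B 2/3 ✓
(4,3)A 0/3 ✗
(4,4)B 1/2 ✓

(1,1), (1,4), (2,1), (2,2), (4,3)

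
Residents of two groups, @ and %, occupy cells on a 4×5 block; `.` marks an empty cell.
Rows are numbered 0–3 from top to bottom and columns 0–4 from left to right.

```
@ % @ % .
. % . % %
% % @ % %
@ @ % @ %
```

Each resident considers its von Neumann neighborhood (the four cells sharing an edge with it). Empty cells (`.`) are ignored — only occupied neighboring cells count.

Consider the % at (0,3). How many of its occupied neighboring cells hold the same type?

1

Occupied neighbors of (0,3): (1,3)=%, (0,2)=@.
Same type (%): 1 of 2.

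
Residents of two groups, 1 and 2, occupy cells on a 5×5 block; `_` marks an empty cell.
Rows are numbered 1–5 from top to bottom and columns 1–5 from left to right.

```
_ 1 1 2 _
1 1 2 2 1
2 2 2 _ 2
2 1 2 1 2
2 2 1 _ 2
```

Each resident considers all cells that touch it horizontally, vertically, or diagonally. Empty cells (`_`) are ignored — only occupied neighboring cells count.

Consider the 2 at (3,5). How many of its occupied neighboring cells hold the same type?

Occupied neighbors of (3,5): (2,4)=2, (2,5)=1, (4,4)=1, (4,5)=2.
Same type (2): 2 of 4.

2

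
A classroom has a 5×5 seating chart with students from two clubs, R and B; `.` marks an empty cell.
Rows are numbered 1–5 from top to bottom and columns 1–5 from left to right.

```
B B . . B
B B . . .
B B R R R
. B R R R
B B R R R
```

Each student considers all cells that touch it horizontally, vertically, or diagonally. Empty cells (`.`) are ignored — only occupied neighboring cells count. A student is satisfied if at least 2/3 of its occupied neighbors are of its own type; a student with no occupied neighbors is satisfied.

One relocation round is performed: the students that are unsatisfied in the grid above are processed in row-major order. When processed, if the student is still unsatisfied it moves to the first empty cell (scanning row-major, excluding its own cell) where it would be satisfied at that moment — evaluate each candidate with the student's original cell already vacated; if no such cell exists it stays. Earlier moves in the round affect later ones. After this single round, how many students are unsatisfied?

1

Initially unsatisfied (in order): (3,3), (4,2), (4,3), (5,2), (5,3).
  (3,3) → (2,4).
  (4,2): now satisfied by earlier moves; stays.
  (4,3) → (2,5).
  (5,2): now satisfied by earlier moves; stays.
  (5,3) → (1,4).
Resulting grid:
B B . R B
B B . R R
B B . R R
. B . R R
B B . R R
Unsatisfied now: (1,5).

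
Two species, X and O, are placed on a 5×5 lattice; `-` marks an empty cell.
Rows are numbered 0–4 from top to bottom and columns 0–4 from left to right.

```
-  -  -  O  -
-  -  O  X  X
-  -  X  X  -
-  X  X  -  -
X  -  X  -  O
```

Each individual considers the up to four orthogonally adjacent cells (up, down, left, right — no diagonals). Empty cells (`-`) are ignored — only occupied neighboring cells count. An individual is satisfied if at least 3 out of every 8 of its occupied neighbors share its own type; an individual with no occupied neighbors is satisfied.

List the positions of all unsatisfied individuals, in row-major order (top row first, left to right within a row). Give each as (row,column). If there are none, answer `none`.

Row 0: (0,3)O 0/1 unhappy
Row 1: (1,2)O 0/2 unhappy · (1,3)X 2/4 ok · (1,4)X 1/1 ok
Row 2: (2,2)X 2/3 ok · (2,3)X 2/2 ok
Row 3: (3,1)X 1/1 ok · (3,2)X 3/3 ok
Row 4: (4,0)X 0/0 ok · (4,2)X 1/1 ok · (4,4)O 0/0 ok

(0,3), (1,2)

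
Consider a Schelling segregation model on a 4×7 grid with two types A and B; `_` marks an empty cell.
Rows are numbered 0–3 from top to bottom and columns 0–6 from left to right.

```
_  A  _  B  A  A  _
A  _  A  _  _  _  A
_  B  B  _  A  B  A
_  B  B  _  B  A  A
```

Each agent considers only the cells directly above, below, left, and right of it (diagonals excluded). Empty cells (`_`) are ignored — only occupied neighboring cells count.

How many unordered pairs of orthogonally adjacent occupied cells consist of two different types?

7

Scan each occupied cell's neighbors to the right and below so each pair is counted once.
Row 0: B(0,3)–A(0,4)≠ A(0,4)–A(0,5)=  → 1/2 unlike.
Row 1: A(1,2)–B(2,2)≠ A(1,6)–A(2,6)=  → 1/2 unlike.
Row 2: B(2,1)–B(2,2)= B(2,1)–B(3,1)= B(2,2)–B(3,2)= A(2,4)–B(2,5)≠ A(2,4)–B(3,4)≠ B(2,5)–A(2,6)≠ B(2,5)–A(3,5)≠ A(2,6)–A(3,6)=  → 4/8 unlike.
Row 3: B(3,1)–B(3,2)= B(3,4)–A(3,5)≠ A(3,5)–A(3,6)=  → 1/3 unlike.
Total adjacent occupied pairs: 15; unlike-type pairs: 7.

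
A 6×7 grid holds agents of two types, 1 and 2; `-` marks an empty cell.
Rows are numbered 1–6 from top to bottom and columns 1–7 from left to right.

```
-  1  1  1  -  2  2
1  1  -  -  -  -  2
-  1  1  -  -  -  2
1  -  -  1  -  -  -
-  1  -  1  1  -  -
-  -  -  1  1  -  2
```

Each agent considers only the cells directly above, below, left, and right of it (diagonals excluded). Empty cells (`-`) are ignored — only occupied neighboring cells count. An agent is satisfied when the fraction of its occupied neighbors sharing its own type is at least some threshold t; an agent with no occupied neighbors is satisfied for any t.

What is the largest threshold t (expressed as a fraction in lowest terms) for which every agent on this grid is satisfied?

1/1

(1,2)1 2/2
(1,3)1 2/2
(1,4)1 1/1
(1,6)2 1/1
(1,7)2 2/2
(2,1)1 1/1
(2,2)1 3/3
(2,7)2 2/2
(3,2)1 2/2
(3,3)1 1/1
(3,7)2 1/1
(4,1)1 — no occupied neighbors
(4,4)1 1/1
(5,2)1 — no occupied neighbors
(5,4)1 3/3
(5,5)1 2/2
(6,4)1 2/2
(6,5)1 2/2
(6,7)2 — no occupied neighbors
The smallest same-type fraction is 2/2 at (1,2), which reduces to 1/1. Any threshold above that leaves this agent unsatisfied.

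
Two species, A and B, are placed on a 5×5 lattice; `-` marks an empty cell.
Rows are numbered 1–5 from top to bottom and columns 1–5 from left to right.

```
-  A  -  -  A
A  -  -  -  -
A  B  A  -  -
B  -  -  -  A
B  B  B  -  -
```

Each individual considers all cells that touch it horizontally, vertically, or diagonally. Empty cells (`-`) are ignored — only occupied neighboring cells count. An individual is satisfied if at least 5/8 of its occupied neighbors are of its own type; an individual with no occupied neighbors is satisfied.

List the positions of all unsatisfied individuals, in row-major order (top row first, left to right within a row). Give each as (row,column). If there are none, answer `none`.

(3,1), (3,2), (3,3)

(1,2)A 1/1 ✓
(1,5)A 0/0 ✓
(2,1)A 2/3 ✓
(3,1)A 1/3 ✗
(3,2)B 1/4 ✗
(3,3)A 0/1 ✗
(4,1)B 3/4 ✓
(4,5)A 0/0 ✓
(5,1)B 2/2 ✓
(5,2)B 3/3 ✓
(5,3)B 1/1 ✓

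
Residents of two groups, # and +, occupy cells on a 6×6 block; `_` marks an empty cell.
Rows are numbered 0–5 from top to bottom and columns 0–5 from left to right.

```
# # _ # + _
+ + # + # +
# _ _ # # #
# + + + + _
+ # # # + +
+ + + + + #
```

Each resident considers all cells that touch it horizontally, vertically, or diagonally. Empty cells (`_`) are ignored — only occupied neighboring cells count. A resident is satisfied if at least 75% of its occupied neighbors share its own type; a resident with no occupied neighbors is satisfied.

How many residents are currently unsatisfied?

30

(0,0)# 1/3 ✗
(0,1)# 2/4 ✗
(0,3)# 2/4 ✗
(0,4)+ 2/4 ✗
(1,0)+ 1/4 ✗
(1,1)+ 1/5 ✗
(1,2)# 3/5 ✗
(1,3)+ 1/6 ✗
(1,4)# 4/7 ✗
(1,5)+ 1/4 ✗
(2,0)# 1/4 ✗
(2,3)# 3/7 ✗
(2,4)# 3/7 ✗
(2,5)# 2/4 ✗
(3,0)# 2/4 ✗
(3,1)+ 2/6 ✗
(3,2)+ 2/6 ✗
(3,3)+ 3/7 ✗
(3,4)+ 3/7 ✗
(4,0)+ 3/5 ✗
(4,1)# 2/8 ✗
(4,2)# 2/8 ✗
(4,3)# 1/8 ✗
(4,4)+ 5/7 ✗
(4,5)+ 3/4 ✓
(5,0)+ 2/3 ✗
(5,1)+ 3/5 ✗
(5,2)+ 2/5 ✗
(5,3)+ 3/5 ✗
(5,4)+ 3/5 ✗
(5,5)# 0/3 ✗
Unsatisfied: (0,0), (0,1), (0,3), (0,4), (1,0), (1,1), (1,2), (1,3), (1,4), (1,5), (2,0), (2,3), (2,4), (2,5), (3,0), (3,1), (3,2), (3,3), (3,4), (4,0), (4,1), (4,2), (4,3), (4,4), (5,0), (5,1), (5,2), (5,3), (5,4), (5,5) — 30 in total.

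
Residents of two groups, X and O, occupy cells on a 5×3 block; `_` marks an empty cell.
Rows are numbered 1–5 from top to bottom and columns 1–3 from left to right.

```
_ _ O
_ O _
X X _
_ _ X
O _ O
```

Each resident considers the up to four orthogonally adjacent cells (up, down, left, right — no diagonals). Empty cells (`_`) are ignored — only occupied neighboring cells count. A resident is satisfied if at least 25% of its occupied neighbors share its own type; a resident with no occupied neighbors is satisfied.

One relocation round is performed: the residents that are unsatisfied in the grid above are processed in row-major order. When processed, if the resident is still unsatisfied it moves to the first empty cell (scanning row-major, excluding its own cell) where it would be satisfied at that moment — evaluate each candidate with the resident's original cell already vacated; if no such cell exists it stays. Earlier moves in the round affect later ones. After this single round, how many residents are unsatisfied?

Initially unsatisfied (in order): (2,2), (4,3), (5,3).
  (2,2) → (1,1).
  (4,3) → (2,1).
  (5,3): now satisfied by earlier moves; stays.
Resulting grid:
O _ O
X _ _
X X _
_ _ _
O _ O
Unsatisfied now: (1,1).

1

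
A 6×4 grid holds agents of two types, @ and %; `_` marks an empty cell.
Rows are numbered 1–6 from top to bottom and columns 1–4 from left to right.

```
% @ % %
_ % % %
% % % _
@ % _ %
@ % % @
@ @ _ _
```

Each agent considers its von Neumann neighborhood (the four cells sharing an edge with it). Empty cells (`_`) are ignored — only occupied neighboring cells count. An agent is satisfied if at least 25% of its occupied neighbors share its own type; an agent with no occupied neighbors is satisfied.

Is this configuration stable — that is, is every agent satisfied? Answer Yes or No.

No

Row 1: (1,1)% 0/1 unhappy · (1,2)@ 0/3 unhappy · (1,3)% 2/3 ok · (1,4)% 2/2 ok
Row 2: (2,2)% 2/3 ok · (2,3)% 4/4 ok · (2,4)% 2/2 ok
Row 3: (3,1)% 1/2 ok · (3,2)% 4/4 ok · (3,3)% 2/2 ok
Row 4: (4,1)@ 1/3 ok · (4,2)% 2/3 ok · (4,4)% 0/1 unhappy
Row 5: (5,1)@ 2/3 ok · (5,2)% 2/4 ok · (5,3)% 1/2 ok · (5,4)@ 0/2 unhappy
Row 6: (6,1)@ 2/2 ok · (6,2)@ 1/2 ok
For instance (1,1) has only 0/1 same-type neighbors, below 1/4.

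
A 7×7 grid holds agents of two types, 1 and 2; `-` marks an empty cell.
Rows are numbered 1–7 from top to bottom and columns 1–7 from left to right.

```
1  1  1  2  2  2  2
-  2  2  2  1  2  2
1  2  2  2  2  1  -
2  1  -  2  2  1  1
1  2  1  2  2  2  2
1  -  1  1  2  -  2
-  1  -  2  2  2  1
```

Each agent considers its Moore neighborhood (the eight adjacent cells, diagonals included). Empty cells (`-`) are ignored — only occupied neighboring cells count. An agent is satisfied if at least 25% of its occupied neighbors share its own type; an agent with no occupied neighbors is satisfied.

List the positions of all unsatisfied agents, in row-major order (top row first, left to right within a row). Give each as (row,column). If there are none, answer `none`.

(1,3), (2,5), (5,2), (7,7)

(1,1)1 1/2 ok
(1,2)1 2/4 ok
(1,3)1 1/5 unhappy
(1,4)2 3/5 ok
(1,5)2 4/5 ok
(1,6)2 4/5 ok
(1,7)2 3/3 ok
(2,2)2 3/7 ok
(2,3)2 6/8 ok
(2,4)2 6/8 ok
(2,5)1 1/8 unhappy
(2,6)2 5/7 ok
(2,7)2 3/4 ok
(3,1)1 1/4 ok
(3,2)2 4/6 ok
(3,3)2 6/7 ok
(3,4)2 6/7 ok
(3,5)2 5/8 ok
(3,6)1 3/7 ok
(4,1)2 2/5 ok
(4,2)1 3/7 ok
(4,4)2 6/7 ok
(4,5)2 6/8 ok
(4,6)1 2/7 ok
(4,7)1 2/4 ok
(5,1)1 2/4 ok
(5,2)2 1/6 unhappy
(5,3)1 3/6 ok
(5,4)2 4/7 ok
(5,5)2 5/7 ok
(5,6)2 5/7 ok
(5,7)2 2/4 ok
(6,1)1 2/3 ok
(6,3)1 3/6 ok
(6,4)1 2/7 ok
(6,5)2 6/7 ok
(6,7)2 3/4 ok
(7,2)1 2/2 ok
(7,4)2 2/4 ok
(7,5)2 3/4 ok
(7,6)2 3/4 ok
(7,7)1 0/2 unhappy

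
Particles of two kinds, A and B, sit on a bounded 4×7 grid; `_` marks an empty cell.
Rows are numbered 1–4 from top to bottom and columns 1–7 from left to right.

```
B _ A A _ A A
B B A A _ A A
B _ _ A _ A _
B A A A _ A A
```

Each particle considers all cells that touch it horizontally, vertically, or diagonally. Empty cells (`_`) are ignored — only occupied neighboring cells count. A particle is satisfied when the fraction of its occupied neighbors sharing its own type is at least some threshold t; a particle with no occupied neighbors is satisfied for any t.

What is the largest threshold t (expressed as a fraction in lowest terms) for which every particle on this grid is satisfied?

1/3

Row 1: (1,1)B 2/2 · (1,3)A 3/4 · (1,4)A 3/3 · (1,6)A 3/3 · (1,7)A 3/3
Row 2: (2,1)B 3/3 · (2,2)B 3/5 · (2,3)A 4/5 · (2,4)A 4/4 · (2,6)A 4/4 · (2,7)A 4/4
Row 3: (3,1)B 3/4 · (3,4)A 4/4 · (3,6)A 4/4
Row 4: (4,1)B 1/2 · (4,2)A 1/3 · (4,3)A 3/3 · (4,4)A 2/2 · (4,6)A 2/2 · (4,7)A 2/2
The smallest same-type fraction is 1/3 at (4,2), which reduces to 1/3. Any threshold above that leaves this particle unsatisfied.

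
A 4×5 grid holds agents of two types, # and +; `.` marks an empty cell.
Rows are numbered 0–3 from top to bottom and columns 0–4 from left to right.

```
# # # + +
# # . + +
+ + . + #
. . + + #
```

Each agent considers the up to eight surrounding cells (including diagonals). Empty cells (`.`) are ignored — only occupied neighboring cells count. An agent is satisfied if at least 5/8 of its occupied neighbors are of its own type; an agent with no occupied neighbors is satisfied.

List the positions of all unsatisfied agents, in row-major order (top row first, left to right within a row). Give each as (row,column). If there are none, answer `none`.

(0,0)# 3/3 ✓
(0,1)# 4/4 ✓
(0,2)# 2/4 ✗
(0,3)+ 3/4 ✓
(0,4)+ 3/3 ✓
(1,0)# 3/5 ✗
(1,1)# 4/6 ✓
(1,3)+ 4/6 ✓
(1,4)+ 4/5 ✓
(2,0)+ 1/3 ✗
(2,1)+ 2/4 ✗
(2,3)+ 4/6 ✓
(2,4)# 1/5 ✗
(3,2)+ 3/3 ✓
(3,3)+ 2/4 ✗
(3,4)# 1/3 ✗

(0,2), (1,0), (2,0), (2,1), (2,4), (3,3), (3,4)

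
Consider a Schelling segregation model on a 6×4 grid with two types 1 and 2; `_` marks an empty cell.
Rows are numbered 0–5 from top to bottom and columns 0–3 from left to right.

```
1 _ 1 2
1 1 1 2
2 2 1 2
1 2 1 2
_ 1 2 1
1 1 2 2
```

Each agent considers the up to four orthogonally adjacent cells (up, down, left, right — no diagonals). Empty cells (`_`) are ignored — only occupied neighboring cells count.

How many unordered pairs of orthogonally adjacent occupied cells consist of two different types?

Scan each occupied cell's neighbors to the right and below so each pair is counted once.
Row 0: 1(0,0)–1(1,0)= 1(0,2)–2(0,3)≠ 1(0,2)–1(1,2)= 2(0,3)–2(1,3)=  → 1/4 unlike.
Row 1: 1(1,0)–1(1,1)= 1(1,0)–2(2,0)≠ 1(1,1)–1(1,2)= 1(1,1)–2(2,1)≠ 1(1,2)–2(1,3)≠ 1(1,2)–1(2,2)= 2(1,3)–2(2,3)=  → 3/7 unlike.
Row 2: 2(2,0)–2(2,1)= 2(2,0)–1(3,0)≠ 2(2,1)–1(2,2)≠ 2(2,1)–2(3,1)= 1(2,2)–2(2,3)≠ 1(2,2)–1(3,2)= 2(2,3)–2(3,3)=  → 3/7 unlike.
Row 3: 1(3,0)–2(3,1)≠ 2(3,1)–1(3,2)≠ 2(3,1)–1(4,1)≠ 1(3,2)–2(3,3)≠ 1(3,2)–2(4,2)≠ 2(3,3)–1(4,3)≠  → 6/6 unlike.
Row 4: 1(4,1)–2(4,2)≠ 1(4,1)–1(5,1)= 2(4,2)–1(4,3)≠ 2(4,2)–2(5,2)= 1(4,3)–2(5,3)≠  → 3/5 unlike.
Row 5: 1(5,0)–1(5,1)= 1(5,1)–2(5,2)≠ 2(5,2)–2(5,3)=  → 1/3 unlike.
Total adjacent occupied pairs: 32; unlike-type pairs: 17.

17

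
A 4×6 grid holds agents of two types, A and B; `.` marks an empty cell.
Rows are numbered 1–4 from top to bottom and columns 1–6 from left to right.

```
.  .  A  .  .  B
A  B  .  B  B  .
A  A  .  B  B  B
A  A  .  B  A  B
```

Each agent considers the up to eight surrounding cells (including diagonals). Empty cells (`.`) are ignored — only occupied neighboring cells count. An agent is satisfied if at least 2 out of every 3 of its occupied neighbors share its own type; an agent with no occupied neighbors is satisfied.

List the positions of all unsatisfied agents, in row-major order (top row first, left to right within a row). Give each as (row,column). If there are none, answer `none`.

(1,3), (2,2), (4,5)

(1,3)A 0/2 not
(1,6)B 1/1 satisfied
(2,1)A 2/3 satisfied
(2,2)B 0/4 not
(2,4)B 3/4 satisfied
(2,5)B 5/5 satisfied
(3,1)A 4/5 satisfied
(3,2)A 4/5 satisfied
(3,4)B 4/5 satisfied
(3,5)B 6/7 satisfied
(3,6)B 3/4 satisfied
(4,1)A 3/3 satisfied
(4,2)A 3/3 satisfied
(4,4)B 2/3 satisfied
(4,5)A 0/5 not
(4,6)B 2/3 satisfied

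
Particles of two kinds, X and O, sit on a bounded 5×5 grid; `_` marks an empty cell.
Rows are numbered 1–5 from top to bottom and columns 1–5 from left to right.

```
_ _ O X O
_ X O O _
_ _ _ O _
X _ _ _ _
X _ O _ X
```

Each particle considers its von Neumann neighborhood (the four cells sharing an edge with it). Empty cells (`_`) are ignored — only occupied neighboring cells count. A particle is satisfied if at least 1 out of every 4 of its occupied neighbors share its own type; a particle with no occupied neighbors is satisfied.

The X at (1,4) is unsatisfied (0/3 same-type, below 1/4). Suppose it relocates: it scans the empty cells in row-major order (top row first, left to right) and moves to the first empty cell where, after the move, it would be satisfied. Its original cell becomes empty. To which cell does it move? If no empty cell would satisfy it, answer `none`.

(1,1)

Vacating (1,4). Empty cells in order:
  (1,1): 0/0 same-type → satisfied — stop here.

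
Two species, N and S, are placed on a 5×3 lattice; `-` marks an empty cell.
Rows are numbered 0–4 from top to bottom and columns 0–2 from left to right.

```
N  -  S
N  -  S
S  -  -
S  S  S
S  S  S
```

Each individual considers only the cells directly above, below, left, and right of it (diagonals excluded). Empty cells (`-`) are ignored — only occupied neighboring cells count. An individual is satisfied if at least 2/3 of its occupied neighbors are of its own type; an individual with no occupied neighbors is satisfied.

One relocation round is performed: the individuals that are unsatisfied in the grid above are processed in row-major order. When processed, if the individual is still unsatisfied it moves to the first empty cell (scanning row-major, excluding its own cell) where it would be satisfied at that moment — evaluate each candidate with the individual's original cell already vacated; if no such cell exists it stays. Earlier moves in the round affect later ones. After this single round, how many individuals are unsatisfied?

Initially unsatisfied (in order): (1,0), (2,0).
  (1,0): no empty cell satisfies it; stays.
  (2,0) → (2,1).
Resulting grid:
N - S
N - S
- S -
S S S
S S S
All satisfied now.

0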